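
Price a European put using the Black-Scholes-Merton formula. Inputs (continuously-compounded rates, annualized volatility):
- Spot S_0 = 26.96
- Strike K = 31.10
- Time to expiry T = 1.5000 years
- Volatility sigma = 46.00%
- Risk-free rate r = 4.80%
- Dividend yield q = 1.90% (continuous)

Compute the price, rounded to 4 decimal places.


d1 = (ln(S/K) + (r - q + 0.5*sigma^2) * T) / (sigma * sqrt(T)) = 0.10533954
d2 = d1 - sigma * sqrt(T) = -0.45804310
exp(-rT) = 0.93053090; exp(-qT) = 0.97190229
P = K * exp(-rT) * N(-d2) - S_0 * exp(-qT) * N(-d1)
N(-d1) = 0.45805320; N(-d2) = 0.67653926
P = 31.1000 * 0.93053090 * 0.67653926 - 26.9600 * 0.97190229 * 0.45805320 = 7.5766

Answer: Price = 7.5766


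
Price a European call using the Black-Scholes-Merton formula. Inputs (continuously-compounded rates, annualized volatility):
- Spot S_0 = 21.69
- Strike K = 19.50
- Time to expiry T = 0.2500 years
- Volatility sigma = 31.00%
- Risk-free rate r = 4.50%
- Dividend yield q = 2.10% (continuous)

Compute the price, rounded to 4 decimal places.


Answer: Price = 2.7264

Derivation:
d1 = (ln(S/K) + (r - q + 0.5*sigma^2) * T) / (sigma * sqrt(T)) = 0.80289909
d2 = d1 - sigma * sqrt(T) = 0.64789909
exp(-rT) = 0.98881304; exp(-qT) = 0.99476376
C = S_0 * exp(-qT) * N(d1) - K * exp(-rT) * N(d2)
N(d1) = 0.78898347; N(d2) = 0.74147489
C = 21.6900 * 0.99476376 * 0.78898347 - 19.5000 * 0.98881304 * 0.74147489 = 2.7264


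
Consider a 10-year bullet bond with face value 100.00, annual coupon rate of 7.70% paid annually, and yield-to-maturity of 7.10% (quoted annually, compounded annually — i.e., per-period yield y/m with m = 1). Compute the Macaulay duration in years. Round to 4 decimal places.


Coupon per period c = face * coupon_rate / m = 7.700000
Periods per year m = 1; per-period yield y/m = 0.071000
Number of cashflows N = 10
Cashflows (t years, CF_t, discount factor 1/(1+y/m)^(m*t), PV):
  t = 1.0000: CF_t = 7.700000, DF = 0.933707, PV = 7.189542
  t = 2.0000: CF_t = 7.700000, DF = 0.871808, PV = 6.712925
  t = 3.0000: CF_t = 7.700000, DF = 0.814013, PV = 6.267904
  t = 4.0000: CF_t = 7.700000, DF = 0.760050, PV = 5.852384
  t = 5.0000: CF_t = 7.700000, DF = 0.709664, PV = 5.464411
  t = 6.0000: CF_t = 7.700000, DF = 0.662618, PV = 5.102158
  t = 7.0000: CF_t = 7.700000, DF = 0.618691, PV = 4.763920
  t = 8.0000: CF_t = 7.700000, DF = 0.577676, PV = 4.448104
  t = 9.0000: CF_t = 7.700000, DF = 0.539380, PV = 4.153225
  t = 10.0000: CF_t = 107.700000, DF = 0.503623, PV = 54.240164
Price P = sum_t PV_t = 104.194738
Macaulay numerator sum_t t * PV_t:
  t * PV_t at t = 1.0000: 7.189542
  t * PV_t at t = 2.0000: 13.425850
  t * PV_t at t = 3.0000: 18.803711
  t * PV_t at t = 4.0000: 23.409537
  t * PV_t at t = 5.0000: 27.322056
  t * PV_t at t = 6.0000: 30.612948
  t * PV_t at t = 7.0000: 33.347438
  t * PV_t at t = 8.0000: 35.584834
  t * PV_t at t = 9.0000: 37.379027
  t * PV_t at t = 10.0000: 542.401641
Macaulay duration D = (sum_t t * PV_t) / P = 769.476585 / 104.194738 = 7.384985

Answer: Macaulay duration = 7.3850 years


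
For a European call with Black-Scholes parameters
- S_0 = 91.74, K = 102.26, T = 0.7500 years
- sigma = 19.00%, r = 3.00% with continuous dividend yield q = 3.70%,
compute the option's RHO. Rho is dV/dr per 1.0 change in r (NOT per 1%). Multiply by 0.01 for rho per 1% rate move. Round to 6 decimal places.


Answer: Rho = 16.458770

Derivation:
d1 = -0.6093938198; d2 = -0.7739386465
phi(d1) = 0.3313371152; exp(-qT) = 0.9726314943; exp(-rT) = 0.9777512372
N(d2) = 0.2194835371
Rho = K*T*exp(-rT)*N(d2) = 102.2600 * 0.7500 * 0.9777512372 * 0.2194835371 = 16.458770


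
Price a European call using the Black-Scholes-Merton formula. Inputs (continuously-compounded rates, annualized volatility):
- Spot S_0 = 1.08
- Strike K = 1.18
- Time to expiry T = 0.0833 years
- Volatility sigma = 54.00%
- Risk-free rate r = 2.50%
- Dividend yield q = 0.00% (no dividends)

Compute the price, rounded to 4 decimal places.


Answer: Price = 0.0318

Derivation:
d1 = (ln(S/K) + (r - q + 0.5*sigma^2) * T) / (sigma * sqrt(T)) = -0.47689534
d2 = d1 - sigma * sqrt(T) = -0.63274874
exp(-rT) = 0.99791967; exp(-qT) = 1.00000000
C = S_0 * exp(-qT) * N(d1) - K * exp(-rT) * N(d2)
N(d1) = 0.31671832; N(d2) = 0.26344887
C = 1.0800 * 1.00000000 * 0.31671832 - 1.1800 * 0.99791967 * 0.26344887 = 0.0318


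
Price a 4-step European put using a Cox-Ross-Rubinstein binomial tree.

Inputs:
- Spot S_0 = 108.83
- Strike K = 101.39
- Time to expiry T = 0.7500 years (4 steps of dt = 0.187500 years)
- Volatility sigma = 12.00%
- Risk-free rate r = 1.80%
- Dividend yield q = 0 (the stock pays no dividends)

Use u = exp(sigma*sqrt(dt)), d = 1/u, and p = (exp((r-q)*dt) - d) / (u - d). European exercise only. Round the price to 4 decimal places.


dt = T/N = 0.187500
u = exp(sigma*sqrt(dt)) = 1.053335; d = 1/u = 0.949365
p = (exp((r-q)*dt) - d) / (u - d) = 0.519529
Discount per step: exp(-r*dt) = 0.996631
Stock lattice S(k, i) with i counting down-moves:
  k=0: S(0,0) = 108.8300
  k=1: S(1,0) = 114.6345; S(1,1) = 103.3194
  k=2: S(2,0) = 120.7485; S(2,1) = 108.8300; S(2,2) = 98.0879
  k=3: S(3,0) = 127.1887; S(3,1) = 114.6345; S(3,2) = 103.3194; S(3,3) = 93.1213
  k=4: S(4,0) = 133.9723; S(4,1) = 120.7485; S(4,2) = 108.8300; S(4,3) = 98.0879; S(4,4) = 88.4061
Terminal payoffs V(N, i) = max(K - S_T, 0):
  V(4,0) = 0.000000; V(4,1) = 0.000000; V(4,2) = 0.000000; V(4,3) = 3.302103; V(4,4) = 12.983903
Backward induction: V(k, i) = exp(-r*dt) * [p * V(k+1, i) + (1-p) * V(k+1, i+1)].
  V(3,0) = exp(-r*dt) * [p*0.000000 + (1-p)*0.000000] = 0.000000
  V(3,1) = exp(-r*dt) * [p*0.000000 + (1-p)*0.000000] = 0.000000
  V(3,2) = exp(-r*dt) * [p*0.000000 + (1-p)*3.302103] = 1.581220
  V(3,3) = exp(-r*dt) * [p*3.302103 + (1-p)*12.983903] = 7.927131
  V(2,0) = exp(-r*dt) * [p*0.000000 + (1-p)*0.000000] = 0.000000
  V(2,1) = exp(-r*dt) * [p*0.000000 + (1-p)*1.581220] = 0.757171
  V(2,2) = exp(-r*dt) * [p*1.581220 + (1-p)*7.927131] = 4.614647
  V(1,0) = exp(-r*dt) * [p*0.000000 + (1-p)*0.757171] = 0.362573
  V(1,1) = exp(-r*dt) * [p*0.757171 + (1-p)*4.614647] = 2.601782
  V(0,0) = exp(-r*dt) * [p*0.362573 + (1-p)*2.601782] = 1.433602

Answer: Price = V(0,0) = 1.4336


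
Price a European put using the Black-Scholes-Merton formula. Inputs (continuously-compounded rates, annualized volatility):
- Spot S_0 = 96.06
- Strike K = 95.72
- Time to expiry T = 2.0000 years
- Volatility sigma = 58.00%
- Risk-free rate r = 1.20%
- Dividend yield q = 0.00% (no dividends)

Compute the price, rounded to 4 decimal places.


d1 = (ln(S/K) + (r - q + 0.5*sigma^2) * T) / (sigma * sqrt(T)) = 0.44370430
d2 = d1 - sigma * sqrt(T) = -0.37653956
exp(-rT) = 0.97628571; exp(-qT) = 1.00000000
P = K * exp(-rT) * N(-d2) - S_0 * exp(-qT) * N(-d1)
N(-d1) = 0.32862819; N(-d2) = 0.64674210
P = 95.7200 * 0.97628571 * 0.64674210 - 96.0600 * 1.00000000 * 0.32862819 = 28.8701

Answer: Price = 28.8701


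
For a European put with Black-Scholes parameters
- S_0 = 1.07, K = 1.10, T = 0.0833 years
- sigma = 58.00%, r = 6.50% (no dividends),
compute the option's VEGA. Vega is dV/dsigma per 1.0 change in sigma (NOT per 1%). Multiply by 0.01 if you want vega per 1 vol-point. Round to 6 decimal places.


Answer: Vega = 0.123053

Derivation:
d1 = -0.0491401748; d2 = -0.2165382632
phi(d1) = 0.3984608968; exp(-qT) = 1.0000000000; exp(-rT) = 0.9946001320
Vega = S * exp(-qT) * phi(d1) * sqrt(T) = 1.0700 * 1.0000000000 * 0.3984608968 * 0.2886173938 = 0.123053


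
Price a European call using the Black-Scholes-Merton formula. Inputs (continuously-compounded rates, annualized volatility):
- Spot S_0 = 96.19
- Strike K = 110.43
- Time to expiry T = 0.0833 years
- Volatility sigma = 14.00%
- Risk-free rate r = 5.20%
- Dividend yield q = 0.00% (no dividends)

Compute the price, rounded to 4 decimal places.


Answer: Price = 0.0005

Derivation:
d1 = (ln(S/K) + (r - q + 0.5*sigma^2) * T) / (sigma * sqrt(T)) = -3.28929027
d2 = d1 - sigma * sqrt(T) = -3.32969670
exp(-rT) = 0.99567777; exp(-qT) = 1.00000000
C = S_0 * exp(-qT) * N(d1) - K * exp(-rT) * N(d2)
N(d1) = 0.00050220; N(d2) = 0.00043470
C = 96.1900 * 1.00000000 * 0.00050220 - 110.4300 * 0.99567777 * 0.00043470 = 0.0005


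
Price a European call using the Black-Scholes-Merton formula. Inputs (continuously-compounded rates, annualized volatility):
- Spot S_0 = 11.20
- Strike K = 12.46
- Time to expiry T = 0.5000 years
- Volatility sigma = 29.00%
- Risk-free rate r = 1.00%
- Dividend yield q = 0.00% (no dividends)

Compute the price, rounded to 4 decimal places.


Answer: Price = 0.4800

Derivation:
d1 = (ln(S/K) + (r - q + 0.5*sigma^2) * T) / (sigma * sqrt(T)) = -0.39297940
d2 = d1 - sigma * sqrt(T) = -0.59804036
exp(-rT) = 0.99501248; exp(-qT) = 1.00000000
C = S_0 * exp(-qT) * N(d1) - K * exp(-rT) * N(d2)
N(d1) = 0.34716735; N(d2) = 0.27490650
C = 11.2000 * 1.00000000 * 0.34716735 - 12.4600 * 0.99501248 * 0.27490650 = 0.4800


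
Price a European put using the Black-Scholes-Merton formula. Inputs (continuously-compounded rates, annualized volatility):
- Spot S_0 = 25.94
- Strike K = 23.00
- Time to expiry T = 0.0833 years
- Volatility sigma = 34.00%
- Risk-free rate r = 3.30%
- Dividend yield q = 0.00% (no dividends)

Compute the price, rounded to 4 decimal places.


Answer: Price = 0.1200

Derivation:
d1 = (ln(S/K) + (r - q + 0.5*sigma^2) * T) / (sigma * sqrt(T)) = 1.30292179
d2 = d1 - sigma * sqrt(T) = 1.20479188
exp(-rT) = 0.99725487; exp(-qT) = 1.00000000
P = K * exp(-rT) * N(-d2) - S_0 * exp(-qT) * N(-d1)
N(-d1) = 0.09630073; N(-d2) = 0.11414183
P = 23.0000 * 0.99725487 * 0.11414183 - 25.9400 * 1.00000000 * 0.09630073 = 0.1200


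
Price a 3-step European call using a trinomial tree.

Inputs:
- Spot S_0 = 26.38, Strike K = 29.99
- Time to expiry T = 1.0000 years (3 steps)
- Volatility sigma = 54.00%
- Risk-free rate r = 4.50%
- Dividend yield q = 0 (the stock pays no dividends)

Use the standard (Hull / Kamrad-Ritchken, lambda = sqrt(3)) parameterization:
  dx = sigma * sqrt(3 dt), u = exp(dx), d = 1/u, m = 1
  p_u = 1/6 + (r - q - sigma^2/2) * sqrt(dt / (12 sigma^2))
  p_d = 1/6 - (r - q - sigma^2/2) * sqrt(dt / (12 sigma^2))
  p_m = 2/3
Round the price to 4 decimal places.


dt = T/N = 0.333333; dx = sigma*sqrt(3*dt) = 0.540000
u = exp(dx) = 1.716007; d = 1/u = 0.582748
p_u = 0.135556, p_m = 0.666667, p_d = 0.197778
Discount per step: exp(-r*dt) = 0.985112
Stock lattice S(k, j) with j the centered position index:
  k=0: S(0,+0) = 26.3800
  k=1: S(1,-1) = 15.3729; S(1,+0) = 26.3800; S(1,+1) = 45.2683
  k=2: S(2,-2) = 8.9585; S(2,-1) = 15.3729; S(2,+0) = 26.3800; S(2,+1) = 45.2683; S(2,+2) = 77.6806
  k=3: S(3,-3) = 5.2206; S(3,-2) = 8.9585; S(3,-1) = 15.3729; S(3,+0) = 26.3800; S(3,+1) = 45.2683; S(3,+2) = 77.6806; S(3,+3) = 133.3005
Terminal payoffs V(N, j) = max(S_T - K, 0):
  V(3,-3) = 0.000000; V(3,-2) = 0.000000; V(3,-1) = 0.000000; V(3,+0) = 0.000000; V(3,+1) = 15.278261; V(3,+2) = 47.690647; V(3,+3) = 103.310523
Backward induction: V(k, j) = exp(-r*dt) * [p_u * V(k+1, j+1) + p_m * V(k+1, j) + p_d * V(k+1, j-1)]
  V(2,-2) = exp(-r*dt) * [p_u*0.000000 + p_m*0.000000 + p_d*0.000000] = 0.000000
  V(2,-1) = exp(-r*dt) * [p_u*0.000000 + p_m*0.000000 + p_d*0.000000] = 0.000000
  V(2,+0) = exp(-r*dt) * [p_u*15.278261 + p_m*0.000000 + p_d*0.000000] = 2.040219
  V(2,+1) = exp(-r*dt) * [p_u*47.690647 + p_m*15.278261 + p_d*0.000000] = 16.402350
  V(2,+2) = exp(-r*dt) * [p_u*103.310523 + p_m*47.690647 + p_d*15.278261] = 48.092948
  V(1,-1) = exp(-r*dt) * [p_u*2.040219 + p_m*0.000000 + p_d*0.000000] = 0.272446
  V(1,+0) = exp(-r*dt) * [p_u*16.402350 + p_m*2.040219 + p_d*0.000000] = 3.530223
  V(1,+1) = exp(-r*dt) * [p_u*48.092948 + p_m*16.402350 + p_d*2.040219] = 17.591810
  V(0,+0) = exp(-r*dt) * [p_u*17.591810 + p_m*3.530223 + p_d*0.272446] = 4.720689

Answer: Price = V(0,0) = 4.7207


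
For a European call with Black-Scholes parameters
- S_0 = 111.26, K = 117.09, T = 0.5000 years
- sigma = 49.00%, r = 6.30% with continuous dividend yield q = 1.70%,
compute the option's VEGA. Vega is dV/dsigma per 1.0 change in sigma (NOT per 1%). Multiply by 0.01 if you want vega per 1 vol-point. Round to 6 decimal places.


Answer: Vega = 30.988172

Derivation:
d1 = 0.0922180807; d2 = -0.2542642421
phi(d1) = 0.3972495444; exp(-qT) = 0.9915360229; exp(-rT) = 0.9689909565
Vega = S * exp(-qT) * phi(d1) * sqrt(T) = 111.2600 * 0.9915360229 * 0.3972495444 * 0.7071067812 = 30.988172


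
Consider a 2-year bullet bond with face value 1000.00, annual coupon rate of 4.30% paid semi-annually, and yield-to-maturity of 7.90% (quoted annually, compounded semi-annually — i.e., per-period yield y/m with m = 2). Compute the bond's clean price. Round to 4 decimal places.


Coupon per period c = face * coupon_rate / m = 21.500000
Periods per year m = 2; per-period yield y/m = 0.039500
Number of cashflows N = 4
Cashflows (t years, CF_t, discount factor 1/(1+y/m)^(m*t), PV):
  t = 0.5000: CF_t = 21.500000, DF = 0.962001, PV = 20.683021
  t = 1.0000: CF_t = 21.500000, DF = 0.925446, PV = 19.897086
  t = 1.5000: CF_t = 21.500000, DF = 0.890280, PV = 19.141016
  t = 2.0000: CF_t = 1021.500000, DF = 0.856450, PV = 874.863698
Price P = sum_t PV_t = 934.584821

Answer: Price = 934.5848


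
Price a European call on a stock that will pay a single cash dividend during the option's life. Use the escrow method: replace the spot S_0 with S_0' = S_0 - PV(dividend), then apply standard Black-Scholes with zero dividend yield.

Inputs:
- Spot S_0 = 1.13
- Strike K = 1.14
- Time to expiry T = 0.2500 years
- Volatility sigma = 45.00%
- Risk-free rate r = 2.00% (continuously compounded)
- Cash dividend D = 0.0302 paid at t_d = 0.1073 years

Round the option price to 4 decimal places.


Answer: Price = 0.0838

Derivation:
PV(D) = D * exp(-r * t_d) = 0.0302 * 0.99785630 = 0.03013526
S_0' = S_0 - PV(D) = 1.1300 - 0.03013526 = 1.09986474
d1 = (ln(S_0'/K) + (r + sigma^2/2)*T) / (sigma*sqrt(T)) = -0.02457135
d2 = d1 - sigma*sqrt(T) = -0.24957135
exp(-rT) = 0.99501248
N(d1) = 0.49019844; N(d2) = 0.40145943
C = S_0' * N(d1) - K * exp(-rT) * N(d2) = 1.09986474 * 0.49019844 - 1.1400 * 0.99501248 * 0.40145943 = 0.0838


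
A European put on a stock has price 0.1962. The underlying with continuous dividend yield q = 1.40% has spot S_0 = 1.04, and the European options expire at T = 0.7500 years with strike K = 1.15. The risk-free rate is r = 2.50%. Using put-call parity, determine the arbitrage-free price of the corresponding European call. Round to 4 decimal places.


Answer: Call price = 0.0967

Derivation:
Put-call parity: C - P = S_0 * exp(-qT) - K * exp(-rT).
S_0 * exp(-qT) = 1.0400 * 0.98955493 = 1.02913713
K * exp(-rT) = 1.1500 * 0.98142469 = 1.12863839
C = P + S*exp(-qT) - K*exp(-rT)
C = 0.1962 + 1.02913713 - 1.12863839 = 0.0967


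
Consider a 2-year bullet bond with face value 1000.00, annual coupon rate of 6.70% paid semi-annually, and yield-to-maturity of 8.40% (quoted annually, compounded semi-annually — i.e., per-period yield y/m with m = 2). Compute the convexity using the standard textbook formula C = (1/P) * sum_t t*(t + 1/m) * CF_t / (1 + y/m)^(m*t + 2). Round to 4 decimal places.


Coupon per period c = face * coupon_rate / m = 33.500000
Periods per year m = 2; per-period yield y/m = 0.042000
Number of cashflows N = 4
Cashflows (t years, CF_t, discount factor 1/(1+y/m)^(m*t), PV):
  t = 0.5000: CF_t = 33.500000, DF = 0.959693, PV = 32.149712
  t = 1.0000: CF_t = 33.500000, DF = 0.921010, PV = 30.853850
  t = 1.5000: CF_t = 33.500000, DF = 0.883887, PV = 29.610221
  t = 2.0000: CF_t = 1033.500000, DF = 0.848260, PV = 876.676984
Price P = sum_t PV_t = 969.290768
Convexity numerator sum_t t*(t + 1/m) * CF_t / (1+y/m)^(m*t + 2):
  t = 0.5000: term = 14.805111
  t = 1.0000: term = 42.625078
  t = 1.5000: term = 81.813970
  t = 2.0000: term = 4037.143359
Convexity = (1/P) * sum = 4176.387518 / 969.290768 = 4.308705

Answer: Convexity = 4.3087


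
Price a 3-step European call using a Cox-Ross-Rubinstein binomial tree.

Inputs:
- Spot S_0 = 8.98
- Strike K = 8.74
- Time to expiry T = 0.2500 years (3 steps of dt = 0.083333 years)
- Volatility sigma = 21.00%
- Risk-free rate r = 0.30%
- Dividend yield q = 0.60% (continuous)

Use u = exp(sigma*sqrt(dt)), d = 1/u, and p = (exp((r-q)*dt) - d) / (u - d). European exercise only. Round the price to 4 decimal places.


dt = T/N = 0.083333
u = exp(sigma*sqrt(dt)) = 1.062497; d = 1/u = 0.941179
p = (exp((r-q)*dt) - d) / (u - d) = 0.482789
Discount per step: exp(-r*dt) = 0.999750
Stock lattice S(k, i) with i counting down-moves:
  k=0: S(0,0) = 8.9800
  k=1: S(1,0) = 9.5412; S(1,1) = 8.4518
  k=2: S(2,0) = 10.1375; S(2,1) = 8.9800; S(2,2) = 7.9546
  k=3: S(3,0) = 10.7711; S(3,1) = 9.5412; S(3,2) = 8.4518; S(3,3) = 7.4867
Terminal payoffs V(N, i) = max(S_T - K, 0):
  V(3,0) = 2.031085; V(3,1) = 0.801223; V(3,2) = 0.000000; V(3,3) = 0.000000
Backward induction: V(k, i) = exp(-r*dt) * [p * V(k+1, i) + (1-p) * V(k+1, i+1)].
  V(2,0) = exp(-r*dt) * [p*2.031085 + (1-p)*0.801223] = 1.394638
  V(2,1) = exp(-r*dt) * [p*0.801223 + (1-p)*0.000000] = 0.386725
  V(2,2) = exp(-r*dt) * [p*0.000000 + (1-p)*0.000000] = 0.000000
  V(1,0) = exp(-r*dt) * [p*1.394638 + (1-p)*0.386725] = 0.873115
  V(1,1) = exp(-r*dt) * [p*0.386725 + (1-p)*0.000000] = 0.186660
  V(0,0) = exp(-r*dt) * [p*0.873115 + (1-p)*0.186660] = 0.517943

Answer: Price = V(0,0) = 0.5179


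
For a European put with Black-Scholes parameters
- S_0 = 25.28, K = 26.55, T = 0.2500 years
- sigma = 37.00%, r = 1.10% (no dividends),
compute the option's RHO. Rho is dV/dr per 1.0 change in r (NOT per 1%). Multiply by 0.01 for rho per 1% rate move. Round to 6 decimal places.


d1 = -0.1575874509; d2 = -0.3425874509
phi(d1) = 0.3940192805; exp(-qT) = 1.0000000000; exp(-rT) = 0.9972537778
N(-d2) = 0.6340455779
Rho = -K*T*exp(-rT)*N(-d2) = -26.5500 * 0.2500 * 0.9972537778 * 0.6340455779 = -4.196920

Answer: Rho = -4.196920


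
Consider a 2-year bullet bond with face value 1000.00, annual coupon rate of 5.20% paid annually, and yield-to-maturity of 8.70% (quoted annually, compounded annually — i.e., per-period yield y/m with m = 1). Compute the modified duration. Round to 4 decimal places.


Coupon per period c = face * coupon_rate / m = 52.000000
Periods per year m = 1; per-period yield y/m = 0.087000
Number of cashflows N = 2
Cashflows (t years, CF_t, discount factor 1/(1+y/m)^(m*t), PV):
  t = 1.0000: CF_t = 52.000000, DF = 0.919963, PV = 47.838086
  t = 2.0000: CF_t = 1052.000000, DF = 0.846332, PV = 890.341571
Price P = sum_t PV_t = 938.179658
First compute Macaulay numerator sum_t t * PV_t:
  t * PV_t at t = 1.0000: 47.838086
  t * PV_t at t = 2.0000: 1780.683142
Macaulay duration D = 1828.521229 / 938.179658 = 1.949010
Modified duration = D / (1 + y/m) = 1.949010 / (1 + 0.087000) = 1.793017

Answer: Modified duration = 1.7930


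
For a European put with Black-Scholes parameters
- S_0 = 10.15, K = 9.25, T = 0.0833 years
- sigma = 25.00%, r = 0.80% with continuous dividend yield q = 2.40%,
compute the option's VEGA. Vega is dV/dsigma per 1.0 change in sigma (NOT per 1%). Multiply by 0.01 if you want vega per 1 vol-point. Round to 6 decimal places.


Answer: Vega = 0.498132

Derivation:
d1 = 1.3044325254; d2 = 1.2322781769
phi(d1) = 0.1703822835; exp(-qT) = 0.9980027971; exp(-rT) = 0.9993338220
Vega = S * exp(-qT) * phi(d1) * sqrt(T) = 10.1500 * 0.9980027971 * 0.1703822835 * 0.2886173938 = 0.498132


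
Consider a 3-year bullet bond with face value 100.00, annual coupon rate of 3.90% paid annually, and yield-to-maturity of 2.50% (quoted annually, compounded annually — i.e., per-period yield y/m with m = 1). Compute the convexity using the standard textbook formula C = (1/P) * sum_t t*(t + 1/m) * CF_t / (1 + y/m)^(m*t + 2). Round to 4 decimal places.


Coupon per period c = face * coupon_rate / m = 3.900000
Periods per year m = 1; per-period yield y/m = 0.025000
Number of cashflows N = 3
Cashflows (t years, CF_t, discount factor 1/(1+y/m)^(m*t), PV):
  t = 1.0000: CF_t = 3.900000, DF = 0.975610, PV = 3.804878
  t = 2.0000: CF_t = 3.900000, DF = 0.951814, PV = 3.712076
  t = 3.0000: CF_t = 103.900000, DF = 0.928599, PV = 96.481479
Price P = sum_t PV_t = 103.998433
Convexity numerator sum_t t*(t + 1/m) * CF_t / (1+y/m)^(m*t + 2):
  t = 1.0000: term = 7.243075
  t = 2.0000: term = 21.199245
  t = 3.0000: term = 1101.989526
Convexity = (1/P) * sum = 1130.431846 / 103.998433 = 10.869701

Answer: Convexity = 10.8697


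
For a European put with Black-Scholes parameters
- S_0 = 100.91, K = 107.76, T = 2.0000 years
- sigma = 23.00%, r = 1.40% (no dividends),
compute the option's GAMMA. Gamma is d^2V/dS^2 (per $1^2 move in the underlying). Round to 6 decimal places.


Answer: Gamma = 0.012141

Derivation:
d1 = 0.0467997036; d2 = -0.2784694157
phi(d1) = 0.3985056354; exp(-qT) = 1.0000000000; exp(-rT) = 0.9723883668
Gamma = exp(-qT) * phi(d1) / (S * sigma * sqrt(T)) = 1.0000000000 * 0.3985056354 / (100.9100 * 0.2300 * 1.4142135624) = 0.012141


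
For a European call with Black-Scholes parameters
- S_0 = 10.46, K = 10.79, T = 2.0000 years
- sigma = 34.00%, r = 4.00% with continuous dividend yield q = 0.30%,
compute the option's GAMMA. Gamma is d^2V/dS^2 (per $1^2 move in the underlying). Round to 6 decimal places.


d1 = 0.3297169861; d2 = -0.1511156251
phi(d1) = 0.3778359476; exp(-qT) = 0.9940179641; exp(-rT) = 0.9231163464
Gamma = exp(-qT) * phi(d1) / (S * sigma * sqrt(T)) = 0.9940179641 * 0.3778359476 / (10.4600 * 0.3400 * 1.4142135624) = 0.074674

Answer: Gamma = 0.074674


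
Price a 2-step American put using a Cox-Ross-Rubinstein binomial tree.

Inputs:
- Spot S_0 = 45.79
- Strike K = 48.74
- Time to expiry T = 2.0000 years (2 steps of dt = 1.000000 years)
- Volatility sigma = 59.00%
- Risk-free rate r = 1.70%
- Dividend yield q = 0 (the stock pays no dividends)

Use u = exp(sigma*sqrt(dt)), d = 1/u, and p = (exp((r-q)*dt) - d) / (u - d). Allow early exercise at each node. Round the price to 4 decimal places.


Answer: Price = V(0,0) = 15.1239

Derivation:
dt = T/N = 1.000000
u = exp(sigma*sqrt(dt)) = 1.803988; d = 1/u = 0.554327
p = (exp((r-q)*dt) - d) / (u - d) = 0.370355
Discount per step: exp(-r*dt) = 0.983144
Stock lattice S(k, i) with i counting down-moves:
  k=0: S(0,0) = 45.7900
  k=1: S(1,0) = 82.6046; S(1,1) = 25.3826
  k=2: S(2,0) = 149.0178; S(2,1) = 45.7900; S(2,2) = 14.0703
Terminal payoffs V(N, i) = max(K - S_T, 0):
  V(2,0) = 0.000000; V(2,1) = 2.950000; V(2,2) = 34.669707
Backward induction: V(k, i) = exp(-r*dt) * [p * V(k+1, i) + (1-p) * V(k+1, i+1)]; then take max(V_cont, immediate exercise) for American.
  V(1,0) = exp(-r*dt) * [p*0.000000 + (1-p)*2.950000] = 1.826143; exercise = 0.000000; V(1,0) = max -> 1.826143
  V(1,1) = exp(-r*dt) * [p*2.950000 + (1-p)*34.669707] = 22.535777; exercise = 23.357354; V(1,1) = max -> 23.357354
  V(0,0) = exp(-r*dt) * [p*1.826143 + (1-p)*23.357354] = 15.123862; exercise = 2.950000; V(0,0) = max -> 15.123862


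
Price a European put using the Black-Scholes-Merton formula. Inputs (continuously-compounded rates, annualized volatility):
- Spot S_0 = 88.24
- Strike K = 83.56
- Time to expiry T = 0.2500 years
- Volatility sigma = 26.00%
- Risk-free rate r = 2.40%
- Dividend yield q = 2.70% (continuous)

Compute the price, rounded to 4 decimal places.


d1 = (ln(S/K) + (r - q + 0.5*sigma^2) * T) / (sigma * sqrt(T)) = 0.47842645
d2 = d1 - sigma * sqrt(T) = 0.34842645
exp(-rT) = 0.99401796; exp(-qT) = 0.99327273
P = K * exp(-rT) * N(-d2) - S_0 * exp(-qT) * N(-d1)
N(-d1) = 0.31617336; N(-d2) = 0.36375997
P = 83.5600 * 0.99401796 * 0.36375997 - 88.2400 * 0.99327273 * 0.31617336 = 2.5025

Answer: Price = 2.5025


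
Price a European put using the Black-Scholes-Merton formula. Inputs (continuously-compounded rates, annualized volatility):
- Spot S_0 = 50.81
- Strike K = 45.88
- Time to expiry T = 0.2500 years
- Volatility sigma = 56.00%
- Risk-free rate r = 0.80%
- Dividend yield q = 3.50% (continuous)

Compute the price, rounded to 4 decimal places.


d1 = (ln(S/K) + (r - q + 0.5*sigma^2) * T) / (sigma * sqrt(T)) = 0.48040676
d2 = d1 - sigma * sqrt(T) = 0.20040676
exp(-rT) = 0.99800200; exp(-qT) = 0.99128817
P = K * exp(-rT) * N(-d2) - S_0 * exp(-qT) * N(-d1)
N(-d1) = 0.31546909; N(-d2) = 0.42058124
P = 45.8800 * 0.99800200 * 0.42058124 - 50.8100 * 0.99128817 * 0.31546909 = 3.3684

Answer: Price = 3.3684


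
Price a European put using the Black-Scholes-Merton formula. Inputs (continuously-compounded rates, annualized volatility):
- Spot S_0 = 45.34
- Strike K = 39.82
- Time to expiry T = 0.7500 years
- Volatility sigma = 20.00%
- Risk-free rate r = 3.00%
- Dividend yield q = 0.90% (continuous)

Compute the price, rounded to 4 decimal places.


Answer: Price = 0.8096

Derivation:
d1 = (ln(S/K) + (r - q + 0.5*sigma^2) * T) / (sigma * sqrt(T)) = 0.92705333
d2 = d1 - sigma * sqrt(T) = 0.75384825
exp(-rT) = 0.97775124; exp(-qT) = 0.99327273
P = K * exp(-rT) * N(-d2) - S_0 * exp(-qT) * N(-d1)
N(-d1) = 0.17694942; N(-d2) = 0.22547017
P = 39.8200 * 0.97775124 * 0.22547017 - 45.3400 * 0.99327273 * 0.17694942 = 0.8096


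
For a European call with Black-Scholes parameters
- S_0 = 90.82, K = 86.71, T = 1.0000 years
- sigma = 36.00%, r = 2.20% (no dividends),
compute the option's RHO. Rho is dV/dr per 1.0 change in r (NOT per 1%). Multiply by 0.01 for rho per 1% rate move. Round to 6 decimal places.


Answer: Rho = 42.741565

Derivation:
d1 = 0.3697508563; d2 = 0.0097508563
phi(d1) = 0.3725826520; exp(-qT) = 1.0000000000; exp(-rT) = 0.9782402351
N(d2) = 0.5038899672
Rho = K*T*exp(-rT)*N(d2) = 86.7100 * 1.0000 * 0.9782402351 * 0.5038899672 = 42.741565


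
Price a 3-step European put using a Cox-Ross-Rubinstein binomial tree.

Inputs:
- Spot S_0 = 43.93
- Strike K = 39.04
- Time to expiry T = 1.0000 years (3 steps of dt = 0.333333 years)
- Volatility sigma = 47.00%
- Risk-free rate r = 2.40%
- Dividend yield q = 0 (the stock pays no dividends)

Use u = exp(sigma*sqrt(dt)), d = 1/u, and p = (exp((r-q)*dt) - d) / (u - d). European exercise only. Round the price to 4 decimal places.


dt = T/N = 0.333333
u = exp(sigma*sqrt(dt)) = 1.311740; d = 1/u = 0.762346
p = (exp((r-q)*dt) - d) / (u - d) = 0.447194
Discount per step: exp(-r*dt) = 0.992032
Stock lattice S(k, i) with i counting down-moves:
  k=0: S(0,0) = 43.9300
  k=1: S(1,0) = 57.6247; S(1,1) = 33.4899
  k=2: S(2,0) = 75.5887; S(2,1) = 43.9300; S(2,2) = 25.5309
  k=3: S(3,0) = 99.1527; S(3,1) = 57.6247; S(3,2) = 33.4899; S(3,3) = 19.4634
Terminal payoffs V(N, i) = max(K - S_T, 0):
  V(3,0) = 0.000000; V(3,1) = 0.000000; V(3,2) = 5.550136; V(3,3) = 19.576643
Backward induction: V(k, i) = exp(-r*dt) * [p * V(k+1, i) + (1-p) * V(k+1, i+1)].
  V(2,0) = exp(-r*dt) * [p*0.000000 + (1-p)*0.000000] = 0.000000
  V(2,1) = exp(-r*dt) * [p*0.000000 + (1-p)*5.550136] = 3.043699
  V(2,2) = exp(-r*dt) * [p*5.550136 + (1-p)*19.576643] = 13.198059
  V(1,0) = exp(-r*dt) * [p*0.000000 + (1-p)*3.043699] = 1.669167
  V(1,1) = exp(-r*dt) * [p*3.043699 + (1-p)*13.198059] = 8.588105
  V(0,0) = exp(-r*dt) * [p*1.669167 + (1-p)*8.588105] = 5.450217

Answer: Price = V(0,0) = 5.4502


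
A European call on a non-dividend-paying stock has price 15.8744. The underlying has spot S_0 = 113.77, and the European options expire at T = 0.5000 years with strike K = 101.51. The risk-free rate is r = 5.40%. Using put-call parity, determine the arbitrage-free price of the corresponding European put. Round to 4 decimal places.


Put-call parity: C - P = S_0 * exp(-qT) - K * exp(-rT).
S_0 * exp(-qT) = 113.7700 * 1.00000000 = 113.77000000
K * exp(-rT) = 101.5100 * 0.97336124 = 98.80589963
P = C - S*exp(-qT) + K*exp(-rT)
P = 15.8744 - 113.77000000 + 98.80589963 = 0.9103

Answer: Put price = 0.9103


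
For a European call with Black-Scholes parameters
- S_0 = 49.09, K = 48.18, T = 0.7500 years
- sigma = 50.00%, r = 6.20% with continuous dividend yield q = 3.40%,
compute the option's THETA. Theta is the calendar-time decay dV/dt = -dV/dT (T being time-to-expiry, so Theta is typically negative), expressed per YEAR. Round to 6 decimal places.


Answer: Theta = -5.529112

Derivation:
d1 = 0.3082157874; d2 = -0.1247969145
phi(d1) = 0.3804361128; exp(-qT) = 0.9748223790; exp(-rT) = 0.9545645606
Theta = -S*exp(-qT)*phi(d1)*sigma/(2*sqrt(T)) - r*K*exp(-rT)*N(d2) + q*S*exp(-qT)*N(d1)
N(d1) = 0.6210409299; N(d2) = 0.4503421651; sqrt(T) = 0.8660254038
Term 1 = -49.0900 * 0.9748223790 * 0.3804361128 * 0.5000 / (2 * 0.8660254038) = -5.2554466929
Term 2 = -0.0620 * 48.1800 * 0.9545645606 * 0.4503421651 = -1.2841223450
Term 3 = 0.0340 * 49.0900 * 0.9748223790 * 0.6210409299 = 1.0104565962
Theta = -5.2554466929 + (-1.2841223450) + (1.0104565962) = -5.529112


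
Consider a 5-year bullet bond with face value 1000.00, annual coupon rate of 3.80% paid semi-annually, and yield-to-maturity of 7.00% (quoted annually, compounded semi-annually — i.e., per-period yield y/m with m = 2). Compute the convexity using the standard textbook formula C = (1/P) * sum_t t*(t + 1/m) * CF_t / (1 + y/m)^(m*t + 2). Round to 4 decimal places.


Answer: Convexity = 22.7208

Derivation:
Coupon per period c = face * coupon_rate / m = 19.000000
Periods per year m = 2; per-period yield y/m = 0.035000
Number of cashflows N = 10
Cashflows (t years, CF_t, discount factor 1/(1+y/m)^(m*t), PV):
  t = 0.5000: CF_t = 19.000000, DF = 0.966184, PV = 18.357488
  t = 1.0000: CF_t = 19.000000, DF = 0.933511, PV = 17.736703
  t = 1.5000: CF_t = 19.000000, DF = 0.901943, PV = 17.136911
  t = 2.0000: CF_t = 19.000000, DF = 0.871442, PV = 16.557402
  t = 2.5000: CF_t = 19.000000, DF = 0.841973, PV = 15.997490
  t = 3.0000: CF_t = 19.000000, DF = 0.813501, PV = 15.456512
  t = 3.5000: CF_t = 19.000000, DF = 0.785991, PV = 14.933828
  t = 4.0000: CF_t = 19.000000, DF = 0.759412, PV = 14.428820
  t = 4.5000: CF_t = 19.000000, DF = 0.733731, PV = 13.940888
  t = 5.0000: CF_t = 1019.000000, DF = 0.708919, PV = 722.388271
Price P = sum_t PV_t = 866.934315
Convexity numerator sum_t t*(t + 1/m) * CF_t / (1+y/m)^(m*t + 2):
  t = 0.5000: term = 8.568456
  t = 1.0000: term = 24.836103
  t = 1.5000: term = 47.992471
  t = 2.0000: term = 77.282561
  t = 2.5000: term = 112.003712
  t = 3.0000: term = 151.502605
  t = 3.5000: term = 195.172439
  t = 4.0000: term = 242.450234
  t = 4.5000: term = 292.814293
  t = 5.0000: term = 18544.822476
Convexity = (1/P) * sum = 19697.445350 / 866.934315 = 22.720805


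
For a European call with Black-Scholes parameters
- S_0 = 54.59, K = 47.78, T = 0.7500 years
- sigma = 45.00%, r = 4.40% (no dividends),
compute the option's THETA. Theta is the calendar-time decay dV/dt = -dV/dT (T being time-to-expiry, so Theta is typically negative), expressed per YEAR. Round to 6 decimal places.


Answer: Theta = -5.868029

Derivation:
d1 = 0.6214369254; d2 = 0.2317254937
phi(d1) = 0.3288904839; exp(-qT) = 1.0000000000; exp(-rT) = 0.9675385596
Theta = -S*exp(-qT)*phi(d1)*sigma/(2*sqrt(T)) - r*K*exp(-rT)*N(d2) + q*S*exp(-qT)*N(d1)
N(d1) = 0.7328439085; N(d2) = 0.5916243854; sqrt(T) = 0.8660254038
Term 1 = -54.5900 * 1.0000000000 * 0.3288904839 * 0.4500 / (2 * 0.8660254038) = -4.6646201987
Term 2 = -0.0440 * 47.7800 * 0.9675385596 * 0.5916243854 = -1.2034087649
Term 3 = 0 (no dividend yield, q = 0)
Theta = -4.6646201987 + (-1.2034087649) + (0.0000000000) = -5.868029


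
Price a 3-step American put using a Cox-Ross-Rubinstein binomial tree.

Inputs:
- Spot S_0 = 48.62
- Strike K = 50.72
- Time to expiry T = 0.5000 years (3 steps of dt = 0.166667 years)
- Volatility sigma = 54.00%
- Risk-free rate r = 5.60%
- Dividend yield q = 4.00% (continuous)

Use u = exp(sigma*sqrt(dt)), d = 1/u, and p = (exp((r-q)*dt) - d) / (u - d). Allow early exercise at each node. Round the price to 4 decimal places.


Answer: Price = V(0,0) = 8.8446

Derivation:
dt = T/N = 0.166667
u = exp(sigma*sqrt(dt)) = 1.246643; d = 1/u = 0.802154
p = (exp((r-q)*dt) - d) / (u - d) = 0.451116
Discount per step: exp(-r*dt) = 0.990710
Stock lattice S(k, i) with i counting down-moves:
  k=0: S(0,0) = 48.6200
  k=1: S(1,0) = 60.6118; S(1,1) = 39.0008
  k=2: S(2,0) = 75.5612; S(2,1) = 48.6200; S(2,2) = 31.2846
  k=3: S(3,0) = 94.1978; S(3,1) = 60.6118; S(3,2) = 39.0008; S(3,3) = 25.0951
Terminal payoffs V(N, i) = max(K - S_T, 0):
  V(3,0) = 0.000000; V(3,1) = 0.000000; V(3,2) = 11.719249; V(3,3) = 25.624897
Backward induction: V(k, i) = exp(-r*dt) * [p * V(k+1, i) + (1-p) * V(k+1, i+1)]; then take max(V_cont, immediate exercise) for American.
  V(2,0) = exp(-r*dt) * [p*0.000000 + (1-p)*0.000000] = 0.000000; exercise = 0.000000; V(2,0) = max -> 0.000000
  V(2,1) = exp(-r*dt) * [p*0.000000 + (1-p)*11.719249] = 6.372751; exercise = 2.100000; V(2,1) = max -> 6.372751
  V(2,2) = exp(-r*dt) * [p*11.719249 + (1-p)*25.624897] = 19.172059; exercise = 19.435373; V(2,2) = max -> 19.435373
  V(1,0) = exp(-r*dt) * [p*0.000000 + (1-p)*6.372751] = 3.465406; exercise = 0.000000; V(1,0) = max -> 3.465406
  V(1,1) = exp(-r*dt) * [p*6.372751 + (1-p)*19.435373] = 13.416805; exercise = 11.719249; V(1,1) = max -> 13.416805
  V(0,0) = exp(-r*dt) * [p*3.465406 + (1-p)*13.416805] = 8.844633; exercise = 2.100000; V(0,0) = max -> 8.844633


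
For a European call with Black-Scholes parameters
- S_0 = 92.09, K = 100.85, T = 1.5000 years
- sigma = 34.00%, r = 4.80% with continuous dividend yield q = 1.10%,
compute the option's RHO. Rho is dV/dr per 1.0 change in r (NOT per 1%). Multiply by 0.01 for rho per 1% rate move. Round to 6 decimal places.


Answer: Rho = 54.153702

Derivation:
d1 = 0.1232720010; d2 = -0.2931412553
phi(d1) = 0.3959226060; exp(-qT) = 0.9836353794; exp(-rT) = 0.9305308958
N(d2) = 0.3847070920
Rho = K*T*exp(-rT)*N(d2) = 100.8500 * 1.5000 * 0.9305308958 * 0.3847070920 = 54.153702


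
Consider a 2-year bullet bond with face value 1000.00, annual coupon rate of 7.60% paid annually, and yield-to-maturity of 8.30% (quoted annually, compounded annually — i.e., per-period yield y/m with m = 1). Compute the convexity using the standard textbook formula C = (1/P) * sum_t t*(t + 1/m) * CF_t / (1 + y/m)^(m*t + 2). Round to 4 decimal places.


Answer: Convexity = 4.8732

Derivation:
Coupon per period c = face * coupon_rate / m = 76.000000
Periods per year m = 1; per-period yield y/m = 0.083000
Number of cashflows N = 2
Cashflows (t years, CF_t, discount factor 1/(1+y/m)^(m*t), PV):
  t = 1.0000: CF_t = 76.000000, DF = 0.923361, PV = 70.175439
  t = 2.0000: CF_t = 1076.000000, DF = 0.852596, PV = 917.392865
Price P = sum_t PV_t = 987.568304
Convexity numerator sum_t t*(t + 1/m) * CF_t / (1+y/m)^(m*t + 2):
  t = 1.0000: term = 119.662540
  t = 2.0000: term = 4692.990718
Convexity = (1/P) * sum = 4812.653258 / 987.568304 = 4.873236


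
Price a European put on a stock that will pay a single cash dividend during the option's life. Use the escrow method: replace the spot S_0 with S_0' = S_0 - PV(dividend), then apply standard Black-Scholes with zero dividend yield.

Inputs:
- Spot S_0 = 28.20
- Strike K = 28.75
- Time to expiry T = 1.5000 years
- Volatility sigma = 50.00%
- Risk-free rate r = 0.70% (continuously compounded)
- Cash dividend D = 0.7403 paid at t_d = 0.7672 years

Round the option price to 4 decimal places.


Answer: Price = 7.2284

Derivation:
PV(D) = D * exp(-r * t_d) = 0.7403 * 0.99464399 = 0.73633495
S_0' = S_0 - PV(D) = 28.2000 - 0.73633495 = 27.46366505
d1 = (ln(S_0'/K) + (r + sigma^2/2)*T) / (sigma*sqrt(T)) = 0.24858417
d2 = d1 - sigma*sqrt(T) = -0.36378827
exp(-rT) = 0.98955493
N(-d1) = 0.40184123; N(-d2) = 0.64199194
P = K * exp(-rT) * N(-d2) - S_0' * N(-d1) = 28.7500 * 0.98955493 * 0.64199194 - 27.46366505 * 0.40184123 = 7.2284


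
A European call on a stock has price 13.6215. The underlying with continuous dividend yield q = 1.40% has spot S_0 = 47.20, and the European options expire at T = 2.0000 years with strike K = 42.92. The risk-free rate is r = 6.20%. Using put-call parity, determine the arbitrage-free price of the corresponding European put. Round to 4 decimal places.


Answer: Put price = 5.6394

Derivation:
Put-call parity: C - P = S_0 * exp(-qT) - K * exp(-rT).
S_0 * exp(-qT) = 47.2000 * 0.97238837 = 45.89673091
K * exp(-rT) = 42.9200 * 0.88337984 = 37.91466277
P = C - S*exp(-qT) + K*exp(-rT)
P = 13.6215 - 45.89673091 + 37.91466277 = 5.6394


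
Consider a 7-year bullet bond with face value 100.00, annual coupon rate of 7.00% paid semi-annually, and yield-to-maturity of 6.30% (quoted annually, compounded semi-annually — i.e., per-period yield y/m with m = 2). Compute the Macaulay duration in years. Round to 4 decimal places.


Coupon per period c = face * coupon_rate / m = 3.500000
Periods per year m = 2; per-period yield y/m = 0.031500
Number of cashflows N = 14
Cashflows (t years, CF_t, discount factor 1/(1+y/m)^(m*t), PV):
  t = 0.5000: CF_t = 3.500000, DF = 0.969462, PV = 3.393117
  t = 1.0000: CF_t = 3.500000, DF = 0.939856, PV = 3.289498
  t = 1.5000: CF_t = 3.500000, DF = 0.911155, PV = 3.189043
  t = 2.0000: CF_t = 3.500000, DF = 0.883330, PV = 3.091656
  t = 2.5000: CF_t = 3.500000, DF = 0.856355, PV = 2.997243
  t = 3.0000: CF_t = 3.500000, DF = 0.830204, PV = 2.905713
  t = 3.5000: CF_t = 3.500000, DF = 0.804851, PV = 2.816978
  t = 4.0000: CF_t = 3.500000, DF = 0.780272, PV = 2.730953
  t = 4.5000: CF_t = 3.500000, DF = 0.756444, PV = 2.647555
  t = 5.0000: CF_t = 3.500000, DF = 0.733344, PV = 2.566704
  t = 5.5000: CF_t = 3.500000, DF = 0.710949, PV = 2.488321
  t = 6.0000: CF_t = 3.500000, DF = 0.689238, PV = 2.412333
  t = 6.5000: CF_t = 3.500000, DF = 0.668190, PV = 2.338665
  t = 7.0000: CF_t = 103.500000, DF = 0.647785, PV = 67.045726
Price P = sum_t PV_t = 103.913502
Macaulay numerator sum_t t * PV_t:
  t * PV_t at t = 0.5000: 1.696558
  t * PV_t at t = 1.0000: 3.289498
  t * PV_t at t = 1.5000: 4.783564
  t * PV_t at t = 2.0000: 6.183311
  t * PV_t at t = 2.5000: 7.493106
  t * PV_t at t = 3.0000: 8.717138
  t * PV_t at t = 3.5000: 9.859422
  t * PV_t at t = 4.0000: 10.923811
  t * PV_t at t = 4.5000: 11.913996
  t * PV_t at t = 5.0000: 12.833518
  t * PV_t at t = 5.5000: 13.685768
  t * PV_t at t = 6.0000: 14.473998
  t * PV_t at t = 6.5000: 15.201323
  t * PV_t at t = 7.0000: 469.320082
Macaulay duration D = (sum_t t * PV_t) / P = 590.375094 / 103.913502 = 5.681409

Answer: Macaulay duration = 5.6814 years


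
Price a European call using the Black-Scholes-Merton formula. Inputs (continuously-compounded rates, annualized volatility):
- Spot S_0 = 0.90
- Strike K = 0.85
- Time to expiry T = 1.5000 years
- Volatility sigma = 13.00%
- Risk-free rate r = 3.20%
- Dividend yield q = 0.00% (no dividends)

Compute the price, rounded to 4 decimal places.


Answer: Price = 0.1106

Derivation:
d1 = (ln(S/K) + (r - q + 0.5*sigma^2) * T) / (sigma * sqrt(T)) = 0.74008138
d2 = d1 - sigma * sqrt(T) = 0.58086455
exp(-rT) = 0.95313379; exp(-qT) = 1.00000000
C = S_0 * exp(-qT) * N(d1) - K * exp(-rT) * N(d2)
N(d1) = 0.77037469; N(d2) = 0.71933413
C = 0.9000 * 1.00000000 * 0.77037469 - 0.8500 * 0.95313379 * 0.71933413 = 0.1106


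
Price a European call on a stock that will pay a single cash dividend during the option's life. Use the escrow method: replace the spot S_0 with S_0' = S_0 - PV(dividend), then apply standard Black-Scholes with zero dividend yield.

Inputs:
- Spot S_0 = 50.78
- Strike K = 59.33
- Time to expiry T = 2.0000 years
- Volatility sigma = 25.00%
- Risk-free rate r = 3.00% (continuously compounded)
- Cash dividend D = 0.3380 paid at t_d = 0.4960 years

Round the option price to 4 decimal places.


PV(D) = D * exp(-r * t_d) = 0.3380 * 0.98523016 = 0.33300779
S_0' = S_0 - PV(D) = 50.7800 - 0.33300779 = 50.44699221
d1 = (ln(S_0'/K) + (r + sigma^2/2)*T) / (sigma*sqrt(T)) = -0.11226580
d2 = d1 - sigma*sqrt(T) = -0.46581919
exp(-rT) = 0.94176453
N(d1) = 0.45530633; N(d2) = 0.32067246
C = S_0' * N(d1) - K * exp(-rT) * N(d2) = 50.44699221 * 0.45530633 - 59.3300 * 0.94176453 * 0.32067246 = 5.0513

Answer: Price = 5.0513


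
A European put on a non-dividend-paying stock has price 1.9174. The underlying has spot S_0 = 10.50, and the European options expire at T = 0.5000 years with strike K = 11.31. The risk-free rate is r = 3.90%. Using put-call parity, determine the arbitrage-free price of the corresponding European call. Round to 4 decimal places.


Answer: Call price = 1.3258

Derivation:
Put-call parity: C - P = S_0 * exp(-qT) - K * exp(-rT).
S_0 * exp(-qT) = 10.5000 * 1.00000000 = 10.50000000
K * exp(-rT) = 11.3100 * 0.98068890 = 11.09159140
C = P + S*exp(-qT) - K*exp(-rT)
C = 1.9174 + 10.50000000 - 11.09159140 = 1.3258
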